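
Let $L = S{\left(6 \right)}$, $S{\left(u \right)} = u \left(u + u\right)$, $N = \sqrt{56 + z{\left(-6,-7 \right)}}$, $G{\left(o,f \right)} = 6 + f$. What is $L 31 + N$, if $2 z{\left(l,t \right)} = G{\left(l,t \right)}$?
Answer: $2232 + \frac{\sqrt{222}}{2} \approx 2239.4$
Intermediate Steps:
$z{\left(l,t \right)} = 3 + \frac{t}{2}$ ($z{\left(l,t \right)} = \frac{6 + t}{2} = 3 + \frac{t}{2}$)
$N = \frac{\sqrt{222}}{2}$ ($N = \sqrt{56 + \left(3 + \frac{1}{2} \left(-7\right)\right)} = \sqrt{56 + \left(3 - \frac{7}{2}\right)} = \sqrt{56 - \frac{1}{2}} = \sqrt{\frac{111}{2}} = \frac{\sqrt{222}}{2} \approx 7.4498$)
$S{\left(u \right)} = 2 u^{2}$ ($S{\left(u \right)} = u 2 u = 2 u^{2}$)
$L = 72$ ($L = 2 \cdot 6^{2} = 2 \cdot 36 = 72$)
$L 31 + N = 72 \cdot 31 + \frac{\sqrt{222}}{2} = 2232 + \frac{\sqrt{222}}{2}$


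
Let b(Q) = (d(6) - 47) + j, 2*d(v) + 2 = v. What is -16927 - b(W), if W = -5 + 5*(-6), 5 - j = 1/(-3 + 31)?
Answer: -472835/28 ≈ -16887.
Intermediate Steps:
d(v) = -1 + v/2
j = 139/28 (j = 5 - 1/(-3 + 31) = 5 - 1/28 = 139/28 ≈ 4.9643)
W = -35 (W = -5 - 30 = -35)
b(Q) = -1121/28 (b(Q) = ((-1 + (1/2)*6) - 47) + 139/28 = ((-1 + 3) - 47) + 139/28 = (2 - 47) + 139/28 = -45 + 139/28 = -1121/28)
-16927 - b(W) = -16927 - 1*(-1121/28) = -16927 + 1121/28 = -472835/28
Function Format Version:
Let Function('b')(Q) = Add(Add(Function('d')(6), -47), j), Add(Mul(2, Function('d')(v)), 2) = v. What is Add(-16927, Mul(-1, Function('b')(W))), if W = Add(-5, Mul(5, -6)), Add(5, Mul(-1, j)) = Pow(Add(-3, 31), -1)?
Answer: Rational(-472835, 28) ≈ -16887.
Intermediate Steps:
Function('d')(v) = Add(-1, Mul(Rational(1, 2), v))
j = Rational(139, 28) (j = Add(5, Mul(-1, Pow(Add(-3, 31), -1))) = Add(5, Mul(-1, Pow(28, -1))) = Add(5, Mul(-1, Rational(1, 28))) = Add(5, Rational(-1, 28)) = Rational(139, 28) ≈ 4.9643)
W = -35 (W = Add(-5, -30) = -35)
Function('b')(Q) = Rational(-1121, 28) (Function('b')(Q) = Add(Add(Add(-1, Mul(Rational(1, 2), 6)), -47), Rational(139, 28)) = Add(Add(Add(-1, 3), -47), Rational(139, 28)) = Add(Add(2, -47), Rational(139, 28)) = Add(-45, Rational(139, 28)) = Rational(-1121, 28))
Add(-16927, Mul(-1, Function('b')(W))) = Add(-16927, Mul(-1, Rational(-1121, 28))) = Add(-16927, Rational(1121, 28)) = Rational(-472835, 28)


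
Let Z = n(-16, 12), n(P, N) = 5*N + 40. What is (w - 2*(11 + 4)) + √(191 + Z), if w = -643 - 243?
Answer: -916 + √291 ≈ -898.94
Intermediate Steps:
w = -886
n(P, N) = 40 + 5*N
Z = 100 (Z = 40 + 5*12 = 40 + 60 = 100)
(w - 2*(11 + 4)) + √(191 + Z) = (-886 - 2*(11 + 4)) + √(191 + 100) = (-886 - 2*15) + √291 = (-886 - 1*30) + √291 = (-886 - 30) + √291 = -916 + √291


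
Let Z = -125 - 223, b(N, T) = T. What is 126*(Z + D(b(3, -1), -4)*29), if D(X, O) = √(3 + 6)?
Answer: -32886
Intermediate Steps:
D(X, O) = 3 (D(X, O) = √9 = 3)
Z = -348
126*(Z + D(b(3, -1), -4)*29) = 126*(-348 + 3*29) = 126*(-348 + 87) = 126*(-261) = -32886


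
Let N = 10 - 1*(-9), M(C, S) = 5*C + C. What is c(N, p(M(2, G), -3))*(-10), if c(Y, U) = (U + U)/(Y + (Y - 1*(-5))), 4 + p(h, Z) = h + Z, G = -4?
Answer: -100/43 ≈ -2.3256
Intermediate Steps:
M(C, S) = 6*C
p(h, Z) = -4 + Z + h (p(h, Z) = -4 + (h + Z) = -4 + (Z + h) = -4 + Z + h)
N = 19 (N = 10 + 9 = 19)
c(Y, U) = 2*U/(5 + 2*Y) (c(Y, U) = (2*U)/(Y + (Y + 5)) = (2*U)/(Y + (5 + Y)) = (2*U)/(5 + 2*Y) = 2*U/(5 + 2*Y))
c(N, p(M(2, G), -3))*(-10) = (2*(-4 - 3 + 6*2)/(5 + 2*19))*(-10) = (2*(-4 - 3 + 12)/(5 + 38))*(-10) = (2*5/43)*(-10) = (2*5*(1/43))*(-10) = (10/43)*(-10) = -100/43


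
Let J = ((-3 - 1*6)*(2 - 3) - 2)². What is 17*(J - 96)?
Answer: -799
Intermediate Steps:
J = 49 (J = ((-3 - 6)*(-1) - 2)² = (-9*(-1) - 2)² = (9 - 2)² = 7² = 49)
17*(J - 96) = 17*(49 - 96) = 17*(-47) = -799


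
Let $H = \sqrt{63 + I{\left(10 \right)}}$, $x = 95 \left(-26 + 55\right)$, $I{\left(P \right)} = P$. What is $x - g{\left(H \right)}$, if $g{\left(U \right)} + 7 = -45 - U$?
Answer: $2807 + \sqrt{73} \approx 2815.5$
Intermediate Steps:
$x = 2755$ ($x = 95 \cdot 29 = 2755$)
$H = \sqrt{73}$ ($H = \sqrt{63 + 10} = \sqrt{73} \approx 8.544$)
$g{\left(U \right)} = -52 - U$ ($g{\left(U \right)} = -7 - \left(45 + U\right) = -52 - U$)
$x - g{\left(H \right)} = 2755 - \left(-52 - \sqrt{73}\right) = 2755 + \left(52 + \sqrt{73}\right) = 2807 + \sqrt{73}$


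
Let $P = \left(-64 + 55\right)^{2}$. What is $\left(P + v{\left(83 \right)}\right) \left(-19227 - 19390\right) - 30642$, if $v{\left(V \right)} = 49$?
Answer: $-5050852$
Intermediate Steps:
$P = 81$ ($P = \left(-9\right)^{2} = 81$)
$\left(P + v{\left(83 \right)}\right) \left(-19227 - 19390\right) - 30642 = \left(81 + 49\right) \left(-19227 - 19390\right) - 30642 = 130 \left(-38617\right) - 30642 = -5020210 - 30642 = -5050852$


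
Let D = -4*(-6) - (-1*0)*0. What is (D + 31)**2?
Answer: 3025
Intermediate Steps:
D = 24 (D = 24 - 0*0 = 24 - 1*0 = 24 + 0 = 24)
(D + 31)**2 = (24 + 31)**2 = 55**2 = 3025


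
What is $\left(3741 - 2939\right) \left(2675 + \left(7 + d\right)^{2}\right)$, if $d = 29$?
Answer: $3184742$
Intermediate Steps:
$\left(3741 - 2939\right) \left(2675 + \left(7 + d\right)^{2}\right) = \left(3741 - 2939\right) \left(2675 + \left(7 + 29\right)^{2}\right) = 802 \left(2675 + 36^{2}\right) = 802 \left(2675 + 1296\right) = 802 \cdot 3971 = 3184742$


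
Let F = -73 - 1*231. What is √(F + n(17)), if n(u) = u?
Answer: I*√287 ≈ 16.941*I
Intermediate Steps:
F = -304 (F = -73 - 231 = -304)
√(F + n(17)) = √(-304 + 17) = √(-287) = I*√287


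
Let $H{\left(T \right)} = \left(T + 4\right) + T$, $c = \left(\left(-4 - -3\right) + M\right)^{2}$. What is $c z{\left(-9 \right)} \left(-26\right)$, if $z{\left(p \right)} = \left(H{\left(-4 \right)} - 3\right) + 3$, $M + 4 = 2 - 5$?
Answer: $6656$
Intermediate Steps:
$M = -7$ ($M = -4 + \left(2 - 5\right) = -4 - 3 = -7$)
$c = 64$ ($c = \left(\left(-4 - -3\right) - 7\right)^{2} = \left(\left(-4 + 3\right) - 7\right)^{2} = \left(-1 - 7\right)^{2} = \left(-8\right)^{2} = 64$)
$H{\left(T \right)} = 4 + 2 T$ ($H{\left(T \right)} = \left(4 + T\right) + T = 4 + 2 T$)
$z{\left(p \right)} = -4$ ($z{\left(p \right)} = \left(\left(4 + 2 \left(-4\right)\right) - 3\right) + 3 = \left(\left(4 - 8\right) - 3\right) + 3 = \left(-4 - 3\right) + 3 = -7 + 3 = -4$)
$c z{\left(-9 \right)} \left(-26\right) = 64 \left(-4\right) \left(-26\right) = \left(-256\right) \left(-26\right) = 6656$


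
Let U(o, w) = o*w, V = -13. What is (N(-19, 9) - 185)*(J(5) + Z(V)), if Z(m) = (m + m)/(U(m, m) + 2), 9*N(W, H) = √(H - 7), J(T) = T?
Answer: -153365/171 + 829*√2/1539 ≈ -896.11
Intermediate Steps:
N(W, H) = √(-7 + H)/9 (N(W, H) = √(H - 7)/9 = √(-7 + H)/9)
Z(m) = 2*m/(2 + m²) (Z(m) = (m + m)/(m*m + 2) = (2*m)/(m² + 2) = (2*m)/(2 + m²) = 2*m/(2 + m²))
(N(-19, 9) - 185)*(J(5) + Z(V)) = (√(-7 + 9)/9 - 185)*(5 + 2*(-13)/(2 + (-13)²)) = (√2/9 - 185)*(5 + 2*(-13)/(2 + 169)) = (-185 + √2/9)*(5 + 2*(-13)/171) = (-185 + √2/9)*(5 + 2*(-13)*(1/171)) = (-185 + √2/9)*(5 - 26/171) = (-185 + √2/9)*(829/171) = -153365/171 + 829*√2/1539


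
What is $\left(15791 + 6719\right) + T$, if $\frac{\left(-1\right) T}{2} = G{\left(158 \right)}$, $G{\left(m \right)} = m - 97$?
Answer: $22388$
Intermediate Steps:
$G{\left(m \right)} = -97 + m$
$T = -122$ ($T = - 2 \left(-97 + 158\right) = \left(-2\right) 61 = -122$)
$\left(15791 + 6719\right) + T = \left(15791 + 6719\right) - 122 = 22510 - 122 = 22388$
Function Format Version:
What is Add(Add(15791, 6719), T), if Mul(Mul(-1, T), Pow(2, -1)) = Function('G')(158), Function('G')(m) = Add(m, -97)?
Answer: 22388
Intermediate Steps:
Function('G')(m) = Add(-97, m)
T = -122 (T = Mul(-2, Add(-97, 158)) = Mul(-2, 61) = -122)
Add(Add(15791, 6719), T) = Add(Add(15791, 6719), -122) = Add(22510, -122) = 22388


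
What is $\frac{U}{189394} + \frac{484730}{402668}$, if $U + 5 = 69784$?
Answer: $\frac{14987840499}{9532862899} \approx 1.5722$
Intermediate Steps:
$U = 69779$ ($U = -5 + 69784 = 69779$)
$\frac{U}{189394} + \frac{484730}{402668} = \frac{69779}{189394} + \frac{484730}{402668} = 69779 \cdot \frac{1}{189394} + 484730 \cdot \frac{1}{402668} = \frac{69779}{189394} + \frac{242365}{201334} = \frac{14987840499}{9532862899}$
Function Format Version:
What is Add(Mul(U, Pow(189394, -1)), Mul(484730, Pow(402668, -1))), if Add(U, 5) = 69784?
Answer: Rational(14987840499, 9532862899) ≈ 1.5722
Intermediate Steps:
U = 69779 (U = Add(-5, 69784) = 69779)
Add(Mul(U, Pow(189394, -1)), Mul(484730, Pow(402668, -1))) = Add(Mul(69779, Pow(189394, -1)), Mul(484730, Pow(402668, -1))) = Add(Mul(69779, Rational(1, 189394)), Mul(484730, Rational(1, 402668))) = Add(Rational(69779, 189394), Rational(242365, 201334)) = Rational(14987840499, 9532862899)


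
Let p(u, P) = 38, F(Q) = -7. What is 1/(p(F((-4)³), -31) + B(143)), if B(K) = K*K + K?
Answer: 1/20630 ≈ 4.8473e-5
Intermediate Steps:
B(K) = K + K² (B(K) = K² + K = K + K²)
1/(p(F((-4)³), -31) + B(143)) = 1/(38 + 143*(1 + 143)) = 1/(38 + 143*144) = 1/(38 + 20592) = 1/20630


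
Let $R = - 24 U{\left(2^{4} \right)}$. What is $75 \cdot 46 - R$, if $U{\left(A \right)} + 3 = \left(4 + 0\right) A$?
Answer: $4914$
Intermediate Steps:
$U{\left(A \right)} = -3 + 4 A$ ($U{\left(A \right)} = -3 + \left(4 + 0\right) A = -3 + 4 A$)
$R = -1464$ ($R = - 24 \left(-3 + 4 \cdot 2^{4}\right) = - 24 \left(-3 + 4 \cdot 16\right) = - 24 \left(-3 + 64\right) = \left(-24\right) 61 = -1464$)
$75 \cdot 46 - R = 75 \cdot 46 - -1464 = 3450 + 1464 = 4914$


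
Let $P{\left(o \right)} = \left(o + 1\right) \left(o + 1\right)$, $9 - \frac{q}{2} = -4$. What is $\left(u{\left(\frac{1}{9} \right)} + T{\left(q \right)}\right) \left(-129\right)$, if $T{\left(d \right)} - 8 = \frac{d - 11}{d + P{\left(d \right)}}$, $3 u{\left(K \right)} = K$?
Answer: $- \frac{1412464}{1359} \approx -1039.3$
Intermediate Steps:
$q = 26$ ($q = 18 - -8 = 18 + 8 = 26$)
$P{\left(o \right)} = \left(1 + o\right)^{2}$ ($P{\left(o \right)} = \left(1 + o\right) \left(1 + o\right) = \left(1 + o\right)^{2}$)
$u{\left(K \right)} = \frac{K}{3}$
$T{\left(d \right)} = 8 + \frac{-11 + d}{d + \left(1 + d\right)^{2}}$ ($T{\left(d \right)} = 8 + \frac{d - 11}{d + \left(1 + d\right)^{2}} = 8 + \frac{-11 + d}{d + \left(1 + d\right)^{2}}$)
$\left(u{\left(\frac{1}{9} \right)} + T{\left(q \right)}\right) \left(-129\right) = \left(\frac{1}{3 \cdot 9} + \frac{-11 + 8 \left(1 + 26\right)^{2} + 9 \cdot 26}{26 + \left(1 + 26\right)^{2}}\right) \left(-129\right) = \left(\frac{1}{3} \cdot \frac{1}{9} + \frac{-11 + 8 \cdot 27^{2} + 234}{26 + 27^{2}}\right) \left(-129\right) = \left(\frac{1}{27} + \frac{-11 + 8 \cdot 729 + 234}{26 + 729}\right) \left(-129\right) = \left(\frac{1}{27} + \frac{-11 + 5832 + 234}{755}\right) \left(-129\right) = \left(\frac{1}{27} + \frac{1}{755} \cdot 6055\right) \left(-129\right) = \left(\frac{1}{27} + \frac{1211}{151}\right) \left(-129\right) = \frac{32848}{4077} \left(-129\right) = - \frac{1412464}{1359}$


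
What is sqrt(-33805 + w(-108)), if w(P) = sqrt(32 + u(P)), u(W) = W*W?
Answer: sqrt(-33805 + 4*sqrt(731)) ≈ 183.57*I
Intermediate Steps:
u(W) = W**2
w(P) = sqrt(32 + P**2)
sqrt(-33805 + w(-108)) = sqrt(-33805 + sqrt(32 + (-108)**2)) = sqrt(-33805 + sqrt(32 + 11664)) = sqrt(-33805 + sqrt(11696)) = sqrt(-33805 + 4*sqrt(731))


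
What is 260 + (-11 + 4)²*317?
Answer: 15793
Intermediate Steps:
260 + (-11 + 4)²*317 = 260 + (-7)²*317 = 260 + 49*317 = 260 + 15533 = 15793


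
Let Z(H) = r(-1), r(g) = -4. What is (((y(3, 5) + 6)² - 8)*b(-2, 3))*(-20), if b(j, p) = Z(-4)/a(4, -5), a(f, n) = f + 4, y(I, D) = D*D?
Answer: 9530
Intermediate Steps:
Z(H) = -4
y(I, D) = D²
a(f, n) = 4 + f
b(j, p) = -½ (b(j, p) = -4/(4 + 4) = -4/8 = -4*⅛ = -½)
(((y(3, 5) + 6)² - 8)*b(-2, 3))*(-20) = (((5² + 6)² - 8)*(-½))*(-20) = (((25 + 6)² - 8)*(-½))*(-20) = ((31² - 8)*(-½))*(-20) = ((961 - 8)*(-½))*(-20) = (953*(-½))*(-20) = -953/2*(-20) = 9530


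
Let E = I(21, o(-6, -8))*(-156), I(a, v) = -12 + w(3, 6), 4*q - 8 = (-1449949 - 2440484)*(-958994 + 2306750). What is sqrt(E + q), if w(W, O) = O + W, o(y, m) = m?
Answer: I*sqrt(1310838604117) ≈ 1.1449e+6*I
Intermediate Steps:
q = -1310838604585 (q = 2 + ((-1449949 - 2440484)*(-958994 + 2306750))/4 = 2 + (-3890433*1347756)/4 = 2 + (1/4)*(-5243354418348) = 2 - 1310838604587 = -1310838604585)
I(a, v) = -3 (I(a, v) = -12 + (6 + 3) = -12 + 9 = -3)
E = 468 (E = -3*(-156) = 468)
sqrt(E + q) = sqrt(468 - 1310838604585) = sqrt(-1310838604117) = I*sqrt(1310838604117)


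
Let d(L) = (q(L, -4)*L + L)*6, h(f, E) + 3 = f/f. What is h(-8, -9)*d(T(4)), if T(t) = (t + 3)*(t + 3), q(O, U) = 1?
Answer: -1176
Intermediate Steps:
h(f, E) = -2 (h(f, E) = -3 + f/f = -3 + 1 = -2)
T(t) = (3 + t)² (T(t) = (3 + t)*(3 + t) = (3 + t)²)
d(L) = 12*L (d(L) = (1*L + L)*6 = (L + L)*6 = (2*L)*6 = 12*L)
h(-8, -9)*d(T(4)) = -24*(3 + 4)² = -24*7² = -24*49 = -2*588 = -1176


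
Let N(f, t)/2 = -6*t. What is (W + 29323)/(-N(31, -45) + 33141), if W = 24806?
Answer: 18043/10867 ≈ 1.6603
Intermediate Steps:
N(f, t) = -12*t (N(f, t) = 2*(-6*t) = -12*t)
(W + 29323)/(-N(31, -45) + 33141) = (24806 + 29323)/(-(-12)*(-45) + 33141) = 54129/(-1*540 + 33141) = 54129/(-540 + 33141) = 54129/32601 = 54129*(1/32601) = 18043/10867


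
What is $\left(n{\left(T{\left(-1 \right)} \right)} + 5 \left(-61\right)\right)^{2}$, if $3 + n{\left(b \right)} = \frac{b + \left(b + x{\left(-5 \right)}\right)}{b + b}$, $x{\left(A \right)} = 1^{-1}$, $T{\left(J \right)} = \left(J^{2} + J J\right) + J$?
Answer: $\frac{375769}{4} \approx 93942.0$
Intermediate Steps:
$T{\left(J \right)} = J + 2 J^{2}$ ($T{\left(J \right)} = \left(J^{2} + J^{2}\right) + J = 2 J^{2} + J = J + 2 J^{2}$)
$x{\left(A \right)} = 1$
$n{\left(b \right)} = -3 + \frac{1 + 2 b}{2 b}$ ($n{\left(b \right)} = -3 + \frac{b + \left(b + 1\right)}{b + b} = -3 + \frac{b + \left(1 + b\right)}{2 b} = -3 + \left(1 + 2 b\right) \frac{1}{2 b} = -3 + \frac{1 + 2 b}{2 b}$)
$\left(n{\left(T{\left(-1 \right)} \right)} + 5 \left(-61\right)\right)^{2} = \left(\left(-2 + \frac{1}{2 \left(- (1 + 2 \left(-1\right))\right)}\right) + 5 \left(-61\right)\right)^{2} = \left(\left(-2 + \frac{1}{2 \left(- (1 - 2)\right)}\right) - 305\right)^{2} = \left(\left(-2 + \frac{1}{2 \left(\left(-1\right) \left(-1\right)\right)}\right) - 305\right)^{2} = \left(\left(-2 + \frac{1}{2 \cdot 1}\right) - 305\right)^{2} = \left(\left(-2 + \frac{1}{2} \cdot 1\right) - 305\right)^{2} = \left(\left(-2 + \frac{1}{2}\right) - 305\right)^{2} = \left(- \frac{3}{2} - 305\right)^{2} = \left(- \frac{613}{2}\right)^{2} = \frac{375769}{4}$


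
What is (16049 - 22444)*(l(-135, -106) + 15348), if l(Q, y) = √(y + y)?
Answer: -98150460 - 12790*I*√53 ≈ -9.815e+7 - 93113.0*I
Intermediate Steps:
l(Q, y) = √2*√y (l(Q, y) = √(2*y) = √2*√y)
(16049 - 22444)*(l(-135, -106) + 15348) = (16049 - 22444)*(√2*√(-106) + 15348) = -6395*(√2*(I*√106) + 15348) = -6395*(2*I*√53 + 15348) = -6395*(15348 + 2*I*√53) = -98150460 - 12790*I*√53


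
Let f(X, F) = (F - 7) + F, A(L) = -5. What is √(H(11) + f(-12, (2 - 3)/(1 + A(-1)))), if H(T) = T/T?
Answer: I*√22/2 ≈ 2.3452*I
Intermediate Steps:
f(X, F) = -7 + 2*F (f(X, F) = (-7 + F) + F = -7 + 2*F)
H(T) = 1
√(H(11) + f(-12, (2 - 3)/(1 + A(-1)))) = √(1 + (-7 + 2*((2 - 3)/(1 - 5)))) = √(1 + (-7 + 2*(-1/(-4)))) = √(1 + (-7 + 2*(-1*(-¼)))) = √(1 + (-7 + 2*(¼))) = √(1 + (-7 + ½)) = √(1 - 13/2) = √(-11/2) = I*√22/2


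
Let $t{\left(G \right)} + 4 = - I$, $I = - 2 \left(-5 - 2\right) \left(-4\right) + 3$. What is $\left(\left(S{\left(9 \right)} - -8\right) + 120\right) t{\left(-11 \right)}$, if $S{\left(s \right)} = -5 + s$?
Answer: $6468$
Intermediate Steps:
$I = -53$ ($I = - 2 \left(\left(-7\right) \left(-4\right)\right) + 3 = \left(-2\right) 28 + 3 = -56 + 3 = -53$)
$t{\left(G \right)} = 49$ ($t{\left(G \right)} = -4 - -53 = -4 + 53 = 49$)
$\left(\left(S{\left(9 \right)} - -8\right) + 120\right) t{\left(-11 \right)} = \left(\left(\left(-5 + 9\right) - -8\right) + 120\right) 49 = \left(\left(4 + 8\right) + 120\right) 49 = \left(12 + 120\right) 49 = 132 \cdot 49 = 6468$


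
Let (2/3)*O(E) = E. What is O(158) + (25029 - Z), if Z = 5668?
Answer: 19598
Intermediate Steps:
O(E) = 3*E/2
O(158) + (25029 - Z) = (3/2)*158 + (25029 - 1*5668) = 237 + (25029 - 5668) = 237 + 19361 = 19598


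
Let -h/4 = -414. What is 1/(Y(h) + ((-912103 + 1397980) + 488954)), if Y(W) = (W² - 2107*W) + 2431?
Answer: 1/230406 ≈ 4.3402e-6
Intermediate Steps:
h = 1656 (h = -4*(-414) = 1656)
Y(W) = 2431 + W² - 2107*W
1/(Y(h) + ((-912103 + 1397980) + 488954)) = 1/((2431 + 1656² - 2107*1656) + ((-912103 + 1397980) + 488954)) = 1/((2431 + 2742336 - 3489192) + (485877 + 488954)) = 1/(-744425 + 974831) = 1/230406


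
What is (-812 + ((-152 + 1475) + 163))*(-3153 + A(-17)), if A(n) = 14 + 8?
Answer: -2110294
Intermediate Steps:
A(n) = 22
(-812 + ((-152 + 1475) + 163))*(-3153 + A(-17)) = (-812 + ((-152 + 1475) + 163))*(-3153 + 22) = (-812 + (1323 + 163))*(-3131) = (-812 + 1486)*(-3131) = 674*(-3131) = -2110294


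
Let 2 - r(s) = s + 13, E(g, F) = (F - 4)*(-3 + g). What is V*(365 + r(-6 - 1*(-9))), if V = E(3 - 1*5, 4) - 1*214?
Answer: -75114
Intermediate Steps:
E(g, F) = (-4 + F)*(-3 + g)
r(s) = -11 - s (r(s) = 2 - (s + 13) = 2 - (13 + s) = 2 + (-13 - s) = -11 - s)
V = -214 (V = (12 - 4*(3 - 1*5) - 3*4 + 4*(3 - 1*5)) - 1*214 = (12 - 4*(3 - 5) - 12 + 4*(3 - 5)) - 214 = (12 - 4*(-2) - 12 + 4*(-2)) - 214 = (12 + 8 - 12 - 8) - 214 = 0 - 214 = -214)
V*(365 + r(-6 - 1*(-9))) = -214*(365 + (-11 - (-6 - 1*(-9)))) = -214*(365 + (-11 - (-6 + 9))) = -214*(365 + (-11 - 1*3)) = -214*(365 + (-11 - 3)) = -214*(365 - 14) = -214*351 = -75114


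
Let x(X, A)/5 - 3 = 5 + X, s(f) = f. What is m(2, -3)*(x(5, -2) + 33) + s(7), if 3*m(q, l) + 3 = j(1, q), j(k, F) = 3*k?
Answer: 7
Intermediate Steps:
x(X, A) = 40 + 5*X (x(X, A) = 15 + 5*(5 + X) = 15 + (25 + 5*X) = 40 + 5*X)
m(q, l) = 0 (m(q, l) = -1 + (3*1)/3 = -1 + (⅓)*3 = -1 + 1 = 0)
m(2, -3)*(x(5, -2) + 33) + s(7) = 0*((40 + 5*5) + 33) + 7 = 0*((40 + 25) + 33) + 7 = 0*(65 + 33) + 7 = 0*98 + 7 = 0 + 7 = 7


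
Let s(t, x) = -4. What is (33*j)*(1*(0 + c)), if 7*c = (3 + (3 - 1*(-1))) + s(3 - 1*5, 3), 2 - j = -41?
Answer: 4257/7 ≈ 608.14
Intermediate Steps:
j = 43 (j = 2 - 1*(-41) = 2 + 41 = 43)
c = 3/7 (c = ((3 + (3 - 1*(-1))) - 4)/7 = ((3 + (3 + 1)) - 4)/7 = ((3 + 4) - 4)/7 = (7 - 4)/7 = (⅐)*3 = 3/7 ≈ 0.42857)
(33*j)*(1*(0 + c)) = (33*43)*(1*(0 + 3/7)) = 1419*(1*(3/7)) = 1419*(3/7) = 4257/7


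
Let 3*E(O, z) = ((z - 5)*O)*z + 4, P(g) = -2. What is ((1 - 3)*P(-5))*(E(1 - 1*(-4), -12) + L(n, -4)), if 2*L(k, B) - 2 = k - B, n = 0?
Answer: 4132/3 ≈ 1377.3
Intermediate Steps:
L(k, B) = 1 + k/2 - B/2 (L(k, B) = 1 + (k - B)/2 = 1 + (k/2 - B/2) = 1 + k/2 - B/2)
E(O, z) = 4/3 + O*z*(-5 + z)/3 (E(O, z) = (((z - 5)*O)*z + 4)/3 = (((-5 + z)*O)*z + 4)/3 = ((O*(-5 + z))*z + 4)/3 = (O*z*(-5 + z) + 4)/3 = (4 + O*z*(-5 + z))/3 = 4/3 + O*z*(-5 + z)/3)
((1 - 3)*P(-5))*(E(1 - 1*(-4), -12) + L(n, -4)) = ((1 - 3)*(-2))*((4/3 - 5/3*(1 - 1*(-4))*(-12) + (⅓)*(1 - 1*(-4))*(-12)²) + (1 + (½)*0 - ½*(-4))) = (-2*(-2))*((4/3 - 5/3*(1 + 4)*(-12) + (⅓)*(1 + 4)*144) + (1 + 0 + 2)) = 4*((4/3 - 5/3*5*(-12) + (⅓)*5*144) + 3) = 4*((4/3 + 100 + 240) + 3) = 4*(1024/3 + 3) = 4*(1033/3) = 4132/3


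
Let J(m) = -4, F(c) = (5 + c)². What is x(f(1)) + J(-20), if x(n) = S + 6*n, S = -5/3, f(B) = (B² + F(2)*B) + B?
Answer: 901/3 ≈ 300.33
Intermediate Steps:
f(B) = B² + 50*B (f(B) = (B² + (5 + 2)²*B) + B = (B² + 7²*B) + B = (B² + 49*B) + B = B² + 50*B)
S = -5/3 (S = -5*⅓ = -5/3 ≈ -1.6667)
x(n) = -5/3 + 6*n
x(f(1)) + J(-20) = (-5/3 + 6*(1*(50 + 1))) - 4 = (-5/3 + 6*(1*51)) - 4 = (-5/3 + 6*51) - 4 = (-5/3 + 306) - 4 = 913/3 - 4 = 901/3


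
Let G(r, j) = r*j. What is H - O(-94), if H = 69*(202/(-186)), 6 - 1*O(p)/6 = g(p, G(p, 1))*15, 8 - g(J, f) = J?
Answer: 281141/31 ≈ 9069.1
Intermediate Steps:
G(r, j) = j*r
g(J, f) = 8 - J
O(p) = -684 + 90*p (O(p) = 36 - 6*(8 - p)*15 = 36 - 6*(120 - 15*p) = 36 + (-720 + 90*p) = -684 + 90*p)
H = -2323/31 (H = 69*(202*(-1/186)) = 69*(-101/93) = -2323/31 ≈ -74.935)
H - O(-94) = -2323/31 - (-684 + 90*(-94)) = -2323/31 - (-684 - 8460) = -2323/31 - 1*(-9144) = -2323/31 + 9144 = 281141/31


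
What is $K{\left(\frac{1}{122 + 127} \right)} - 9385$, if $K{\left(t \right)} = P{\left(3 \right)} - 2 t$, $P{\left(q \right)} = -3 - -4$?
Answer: $- \frac{2336618}{249} \approx -9384.0$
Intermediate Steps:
$P{\left(q \right)} = 1$ ($P{\left(q \right)} = -3 + 4 = 1$)
$K{\left(t \right)} = 1 - 2 t$
$K{\left(\frac{1}{122 + 127} \right)} - 9385 = \left(1 - \frac{2}{122 + 127}\right) - 9385 = \left(1 - \frac{2}{249}\right) - 9385 = \frac{247}{249} - 9385 = - \frac{2336618}{249}$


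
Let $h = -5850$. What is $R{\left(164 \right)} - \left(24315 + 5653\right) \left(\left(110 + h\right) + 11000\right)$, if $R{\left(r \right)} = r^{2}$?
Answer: $-157604784$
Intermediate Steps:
$R{\left(164 \right)} - \left(24315 + 5653\right) \left(\left(110 + h\right) + 11000\right) = 164^{2} - \left(24315 + 5653\right) \left(\left(110 - 5850\right) + 11000\right) = 26896 - 29968 \left(-5740 + 11000\right) = 26896 - 29968 \cdot 5260 = 26896 - 157631680 = -157604784$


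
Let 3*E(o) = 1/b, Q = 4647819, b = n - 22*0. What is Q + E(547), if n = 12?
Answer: 167321485/36 ≈ 4.6478e+6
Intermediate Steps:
b = 12 (b = 12 - 22*0 = 12 + 0 = 12)
E(o) = 1/36 (E(o) = (⅓)/12 = (⅓)*(1/12) = 1/36)
Q + E(547) = 4647819 + 1/36 = 167321485/36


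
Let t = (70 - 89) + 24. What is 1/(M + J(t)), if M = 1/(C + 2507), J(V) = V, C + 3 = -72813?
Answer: 70309/351544 ≈ 0.20000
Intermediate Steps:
C = -72816 (C = -3 - 72813 = -72816)
t = 5 (t = -19 + 24 = 5)
M = -1/70309 (M = 1/(-72816 + 2507) = 1/(-70309) = -1/70309 ≈ -1.4223e-5)
1/(M + J(t)) = 1/(-1/70309 + 5) = 1/(351544/70309) = 70309/351544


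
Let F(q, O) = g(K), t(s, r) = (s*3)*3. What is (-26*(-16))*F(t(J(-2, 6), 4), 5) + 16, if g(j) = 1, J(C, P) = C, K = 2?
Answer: 432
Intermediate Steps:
t(s, r) = 9*s (t(s, r) = (3*s)*3 = 9*s)
F(q, O) = 1
(-26*(-16))*F(t(J(-2, 6), 4), 5) + 16 = -26*(-16)*1 + 16 = 416*1 + 16 = 416 + 16 = 432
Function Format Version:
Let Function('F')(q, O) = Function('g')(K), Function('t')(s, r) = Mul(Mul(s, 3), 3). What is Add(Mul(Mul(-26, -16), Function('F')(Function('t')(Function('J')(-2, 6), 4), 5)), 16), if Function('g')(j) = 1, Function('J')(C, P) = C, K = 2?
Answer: 432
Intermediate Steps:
Function('t')(s, r) = Mul(9, s) (Function('t')(s, r) = Mul(Mul(3, s), 3) = Mul(9, s))
Function('F')(q, O) = 1
Add(Mul(Mul(-26, -16), Function('F')(Function('t')(Function('J')(-2, 6), 4), 5)), 16) = Add(Mul(Mul(-26, -16), 1), 16) = Add(Mul(416, 1), 16) = Add(416, 16) = 432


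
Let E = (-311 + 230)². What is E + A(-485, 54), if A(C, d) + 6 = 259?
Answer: 6814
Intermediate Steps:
A(C, d) = 253 (A(C, d) = -6 + 259 = 253)
E = 6561 (E = (-81)² = 6561)
E + A(-485, 54) = 6561 + 253 = 6814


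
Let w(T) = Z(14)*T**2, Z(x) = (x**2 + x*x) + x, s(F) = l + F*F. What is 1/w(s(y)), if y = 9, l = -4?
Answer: 1/2407174 ≈ 4.1542e-7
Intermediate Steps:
s(F) = -4 + F**2 (s(F) = -4 + F*F = -4 + F**2)
Z(x) = x + 2*x**2 (Z(x) = (x**2 + x**2) + x = 2*x**2 + x = x + 2*x**2)
w(T) = 406*T**2 (w(T) = (14*(1 + 2*14))*T**2 = (14*(1 + 28))*T**2 = (14*29)*T**2 = 406*T**2)
1/w(s(y)) = 1/(406*(-4 + 9**2)**2) = 1/(406*(-4 + 81)**2) = 1/(406*77**2) = 1/(406*5929) = 1/2407174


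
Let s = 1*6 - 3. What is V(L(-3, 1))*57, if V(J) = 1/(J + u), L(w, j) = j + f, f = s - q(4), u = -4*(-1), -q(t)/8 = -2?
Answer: -57/8 ≈ -7.1250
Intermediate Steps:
q(t) = 16 (q(t) = -8*(-2) = 16)
u = 4
s = 3 (s = 6 - 3 = 3)
f = -13 (f = 3 - 1*16 = 3 - 16 = -13)
L(w, j) = -13 + j (L(w, j) = j - 13 = -13 + j)
V(J) = 1/(4 + J) (V(J) = 1/(J + 4) = 1/(4 + J))
V(L(-3, 1))*57 = 57/(4 + (-13 + 1)) = 57/(4 - 12) = 57/(-8) = -1/8*57 = -57/8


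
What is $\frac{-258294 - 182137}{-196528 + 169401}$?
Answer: $\frac{440431}{27127} \approx 16.236$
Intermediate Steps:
$\frac{-258294 - 182137}{-196528 + 169401} = - \frac{440431}{-27127} = \left(-440431\right) \left(- \frac{1}{27127}\right) = \frac{440431}{27127}$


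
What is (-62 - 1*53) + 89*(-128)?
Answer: -11507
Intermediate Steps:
(-62 - 1*53) + 89*(-128) = (-62 - 53) - 11392 = -115 - 11392 = -11507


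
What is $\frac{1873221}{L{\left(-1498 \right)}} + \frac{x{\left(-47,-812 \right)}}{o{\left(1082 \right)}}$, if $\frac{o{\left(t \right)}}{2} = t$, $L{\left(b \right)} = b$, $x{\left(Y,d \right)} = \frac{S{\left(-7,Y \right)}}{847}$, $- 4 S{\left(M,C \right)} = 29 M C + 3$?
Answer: $- \frac{61311523766}{49030289} \approx -1250.5$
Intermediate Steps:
$S{\left(M,C \right)} = - \frac{3}{4} - \frac{29 C M}{4}$ ($S{\left(M,C \right)} = - \frac{29 M C + 3}{4} = - \frac{29 C M + 3}{4} = - \frac{3 + 29 C M}{4} = - \frac{3}{4} - \frac{29 C M}{4}$)
$x{\left(Y,d \right)} = - \frac{3}{3388} + \frac{29 Y}{484}$ ($x{\left(Y,d \right)} = \frac{- \frac{3}{4} - \frac{29}{4} Y \left(-7\right)}{847} = \left(- \frac{3}{4} + \frac{203 Y}{4}\right) \frac{1}{847} = - \frac{3}{3388} + \frac{29 Y}{484}$)
$o{\left(t \right)} = 2 t$
$\frac{1873221}{L{\left(-1498 \right)}} + \frac{x{\left(-47,-812 \right)}}{o{\left(1082 \right)}} = \frac{1873221}{-1498} + \frac{- \frac{3}{3388} + \frac{29}{484} \left(-47\right)}{2 \cdot 1082} = 1873221 \left(- \frac{1}{1498}\right) + \frac{- \frac{3}{3388} - \frac{1363}{484}}{2164} = - \frac{267603}{214} - \frac{1193}{916454} = - \frac{61311523766}{49030289}$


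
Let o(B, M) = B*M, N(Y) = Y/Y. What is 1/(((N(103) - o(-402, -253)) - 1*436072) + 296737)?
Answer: -1/241040 ≈ -4.1487e-6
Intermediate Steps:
N(Y) = 1
1/(((N(103) - o(-402, -253)) - 1*436072) + 296737) = 1/(((1 - (-402)*(-253)) - 1*436072) + 296737) = 1/(((1 - 1*101706) - 436072) + 296737) = 1/(((1 - 101706) - 436072) + 296737) = 1/((-101705 - 436072) + 296737) = 1/(-537777 + 296737) = 1/(-241040) = -1/241040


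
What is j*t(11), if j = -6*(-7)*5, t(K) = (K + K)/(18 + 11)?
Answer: 4620/29 ≈ 159.31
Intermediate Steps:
t(K) = 2*K/29 (t(K) = (2*K)/29 = (2*K)*(1/29) = 2*K/29)
j = 210 (j = 42*5 = 210)
j*t(11) = 210*((2/29)*11) = 210*(22/29) = 4620/29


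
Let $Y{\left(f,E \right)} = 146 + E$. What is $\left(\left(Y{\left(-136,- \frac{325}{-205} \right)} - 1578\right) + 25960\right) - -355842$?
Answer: $\frac{15595235}{41} \approx 3.8037 \cdot 10^{5}$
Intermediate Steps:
$\left(\left(Y{\left(-136,- \frac{325}{-205} \right)} - 1578\right) + 25960\right) - -355842 = \left(\left(\left(146 - \frac{325}{-205}\right) - 1578\right) + 25960\right) - -355842 = \left(\left(\left(146 - - \frac{65}{41}\right) - 1578\right) + 25960\right) + 355842 = \left(\left(\left(146 + \frac{65}{41}\right) - 1578\right) + 25960\right) + 355842 = \left(\left(\frac{6051}{41} - 1578\right) + 25960\right) + 355842 = \left(- \frac{58647}{41} + 25960\right) + 355842 = \frac{1005713}{41} + 355842 = \frac{15595235}{41}$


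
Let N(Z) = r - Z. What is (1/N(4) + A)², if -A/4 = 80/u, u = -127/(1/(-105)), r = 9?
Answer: 5508409/177822225 ≈ 0.030977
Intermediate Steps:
N(Z) = 9 - Z
u = 13335 (u = -127/(-1/105) = -127*(-105) = 13335)
A = -64/2667 (A = -320/13335 = -4*16/2667 = -64/2667 ≈ -0.023997)
(1/N(4) + A)² = (1/(9 - 1*4) - 64/2667)² = (1/(9 - 4) - 64/2667)² = (1/5 - 64/2667)² = (⅕ - 64/2667)² = (2347/13335)² = 5508409/177822225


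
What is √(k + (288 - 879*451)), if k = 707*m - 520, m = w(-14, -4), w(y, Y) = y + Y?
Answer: I*√409387 ≈ 639.83*I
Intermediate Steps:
w(y, Y) = Y + y
m = -18 (m = -4 - 14 = -18)
k = -13246 (k = 707*(-18) - 520 = -12726 - 520 = -13246)
√(k + (288 - 879*451)) = √(-13246 + (288 - 879*451)) = √(-13246 + (288 - 396429)) = √(-13246 - 396141) = √(-409387) = I*√409387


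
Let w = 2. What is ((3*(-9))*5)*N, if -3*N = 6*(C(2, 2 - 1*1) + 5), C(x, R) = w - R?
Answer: 1620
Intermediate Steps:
C(x, R) = 2 - R
N = -12 (N = -2*((2 - (2 - 1*1)) + 5) = -2*((2 - (2 - 1)) + 5) = -2*((2 - 1*1) + 5) = -2*((2 - 1) + 5) = -2*(1 + 5) = -2*6 = -1/3*36 = -12)
((3*(-9))*5)*N = ((3*(-9))*5)*(-12) = -27*5*(-12) = -135*(-12) = 1620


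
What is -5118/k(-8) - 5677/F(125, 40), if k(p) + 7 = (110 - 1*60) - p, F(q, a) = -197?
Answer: -239573/3349 ≈ -71.536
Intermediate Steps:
k(p) = 43 - p (k(p) = -7 + ((110 - 1*60) - p) = -7 + ((110 - 60) - p) = -7 + (50 - p) = 43 - p)
-5118/k(-8) - 5677/F(125, 40) = -5118/(43 - 1*(-8)) - 5677/(-197) = -5118/(43 + 8) - 5677*(-1/197) = -5118/51 + 5677/197 = -5118*1/51 + 5677/197 = -1706/17 + 5677/197 = -239573/3349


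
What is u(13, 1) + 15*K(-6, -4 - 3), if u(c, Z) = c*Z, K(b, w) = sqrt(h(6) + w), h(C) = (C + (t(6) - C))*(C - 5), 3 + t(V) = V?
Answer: 13 + 30*I ≈ 13.0 + 30.0*I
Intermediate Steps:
t(V) = -3 + V
h(C) = -15 + 3*C (h(C) = (C + ((-3 + 6) - C))*(C - 5) = (C + (3 - C))*(-5 + C) = 3*(-5 + C) = -15 + 3*C)
K(b, w) = sqrt(3 + w) (K(b, w) = sqrt((-15 + 3*6) + w) = sqrt((-15 + 18) + w) = sqrt(3 + w))
u(c, Z) = Z*c
u(13, 1) + 15*K(-6, -4 - 3) = 1*13 + 15*sqrt(3 + (-4 - 3)) = 13 + 15*sqrt(3 - 7) = 13 + 15*sqrt(-4) = 13 + 15*(2*I) = 13 + 30*I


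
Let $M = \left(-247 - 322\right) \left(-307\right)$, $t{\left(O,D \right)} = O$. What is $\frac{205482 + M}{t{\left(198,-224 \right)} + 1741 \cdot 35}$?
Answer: $\frac{380165}{61133} \approx 6.2187$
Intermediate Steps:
$M = 174683$ ($M = \left(-569\right) \left(-307\right) = 174683$)
$\frac{205482 + M}{t{\left(198,-224 \right)} + 1741 \cdot 35} = \frac{205482 + 174683}{198 + 1741 \cdot 35} = \frac{380165}{198 + 60935} = \frac{380165}{61133}$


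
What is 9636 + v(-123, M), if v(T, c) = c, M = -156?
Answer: 9480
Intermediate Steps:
9636 + v(-123, M) = 9636 - 156 = 9480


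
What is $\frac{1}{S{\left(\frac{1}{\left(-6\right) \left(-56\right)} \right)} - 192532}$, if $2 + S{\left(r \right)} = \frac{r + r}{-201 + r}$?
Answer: $- \frac{67535}{13002783692} \approx -5.1939 \cdot 10^{-6}$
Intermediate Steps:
$S{\left(r \right)} = -2 + \frac{2 r}{-201 + r}$ ($S{\left(r \right)} = -2 + \frac{r + r}{-201 + r} = -2 + \frac{2 r}{-201 + r}$)
$\frac{1}{S{\left(\frac{1}{\left(-6\right) \left(-56\right)} \right)} - 192532} = \frac{1}{\frac{402}{-201 + \frac{1}{\left(-6\right) \left(-56\right)}} - 192532} = \frac{1}{\frac{402}{-201 + \frac{1}{336}} - 192532} = \frac{1}{\frac{402}{- \frac{67535}{336}} - 192532} = \frac{1}{402 \left(- \frac{336}{67535}\right) - 192532} = \frac{1}{- \frac{135072}{67535} - 192532} = \frac{1}{- \frac{13002783692}{67535}} = - \frac{67535}{13002783692}$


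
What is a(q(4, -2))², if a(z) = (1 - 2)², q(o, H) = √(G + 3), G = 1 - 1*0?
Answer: 1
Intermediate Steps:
G = 1 (G = 1 + 0 = 1)
q(o, H) = 2 (q(o, H) = √(1 + 3) = √4 = 2)
a(z) = 1 (a(z) = (-1)² = 1)
a(q(4, -2))² = 1² = 1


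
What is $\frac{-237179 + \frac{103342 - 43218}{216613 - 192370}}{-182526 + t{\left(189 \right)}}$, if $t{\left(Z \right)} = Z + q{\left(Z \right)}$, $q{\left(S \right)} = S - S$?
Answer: $\frac{5749870373}{4420395891} \approx 1.3008$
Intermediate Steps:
$q{\left(S \right)} = 0$
$t{\left(Z \right)} = Z$ ($t{\left(Z \right)} = Z + 0 = Z$)
$\frac{-237179 + \frac{103342 - 43218}{216613 - 192370}}{-182526 + t{\left(189 \right)}} = \frac{-237179 + \frac{103342 - 43218}{216613 - 192370}}{-182526 + 189} = \frac{-237179 + \frac{60124}{24243}}{-182337} = \left(-237179 + 60124 \cdot \frac{1}{24243}\right) \left(- \frac{1}{182337}\right) = \left(-237179 + \frac{60124}{24243}\right) \left(- \frac{1}{182337}\right) = \left(- \frac{5749870373}{24243}\right) \left(- \frac{1}{182337}\right) = \frac{5749870373}{4420395891}$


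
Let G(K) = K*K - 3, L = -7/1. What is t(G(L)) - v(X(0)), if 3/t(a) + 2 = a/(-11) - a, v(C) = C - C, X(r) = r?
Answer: -33/574 ≈ -0.057491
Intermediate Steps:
v(C) = 0
L = -7 (L = -7*1 = -7)
G(K) = -3 + K**2 (G(K) = K**2 - 3 = -3 + K**2)
t(a) = 3/(-2 - 12*a/11) (t(a) = 3/(-2 + (a/(-11) - a)) = 3/(-2 + (a*(-1/11) - a)) = 3/(-2 + (-a/11 - a)) = 3/(-2 - 12*a/11))
t(G(L)) - v(X(0)) = -33/(22 + 12*(-3 + (-7)**2)) - 1*0 = -33/(22 + 12*(-3 + 49)) + 0 = -33/(22 + 12*46) + 0 = -33/(22 + 552) + 0 = -33/574 + 0 = -33/574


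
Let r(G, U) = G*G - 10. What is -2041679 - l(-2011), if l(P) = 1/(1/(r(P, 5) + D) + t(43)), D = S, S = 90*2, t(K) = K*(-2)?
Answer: -710114378308684/347809025 ≈ -2.0417e+6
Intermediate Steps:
t(K) = -2*K
S = 180
r(G, U) = -10 + G² (r(G, U) = G² - 10 = -10 + G²)
D = 180
l(P) = 1/(-86 + 1/(170 + P²)) (l(P) = 1/(1/((-10 + P²) + 180) - 2*43) = 1/(1/(170 + P²) - 86) = 1/(-86 + 1/(170 + P²)))
-2041679 - l(-2011) = -2041679 - (-170 - 1*(-2011)²)/(14619 + 86*(-2011)²) = -2041679 - (-170 - 1*4044121)/(14619 + 86*4044121) = -2041679 - (-170 - 4044121)/(14619 + 347794406) = -2041679 - (-4044291)/347809025 = -2041679 - 1*(-4044291/347809025) = -2041679 + 4044291/347809025 = -710114378308684/347809025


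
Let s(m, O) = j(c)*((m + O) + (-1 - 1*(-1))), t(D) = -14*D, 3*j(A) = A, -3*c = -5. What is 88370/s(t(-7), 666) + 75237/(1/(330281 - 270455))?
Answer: 1719431266617/382 ≈ 4.5011e+9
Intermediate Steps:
c = 5/3 (c = -⅓*(-5) = 5/3 ≈ 1.6667)
j(A) = A/3
s(m, O) = 5*O/9 + 5*m/9 (s(m, O) = ((⅓)*(5/3))*((m + O) + (-1 - 1*(-1))) = 5*((O + m) + (-1 + 1))/9 = 5*((O + m) + 0)/9 = 5*(O + m)/9 = 5*O/9 + 5*m/9)
88370/s(t(-7), 666) + 75237/(1/(330281 - 270455)) = 88370/((5/9)*666 + 5*(-14*(-7))/9) + 75237/(1/(330281 - 270455)) = 88370/(370 + (5/9)*98) + 75237/(1/59826) = 88370/(370 + 490/9) + 75237/(1/59826) = 88370/(3820/9) + 75237*59826 = 88370*(9/3820) + 4501128762 = 79533/382 + 4501128762 = 1719431266617/382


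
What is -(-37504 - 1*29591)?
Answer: 67095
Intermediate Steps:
-(-37504 - 1*29591) = -(-37504 - 29591) = -1*(-67095) = 67095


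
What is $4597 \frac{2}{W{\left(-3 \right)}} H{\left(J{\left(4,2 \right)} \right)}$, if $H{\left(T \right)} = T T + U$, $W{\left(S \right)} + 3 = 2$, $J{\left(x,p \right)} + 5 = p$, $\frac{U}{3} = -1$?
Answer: $-55164$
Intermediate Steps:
$U = -3$ ($U = 3 \left(-1\right) = -3$)
$J{\left(x,p \right)} = -5 + p$
$W{\left(S \right)} = -1$ ($W{\left(S \right)} = -3 + 2 = -1$)
$H{\left(T \right)} = -3 + T^{2}$ ($H{\left(T \right)} = T T - 3 = T^{2} - 3 = -3 + T^{2}$)
$4597 \frac{2}{W{\left(-3 \right)}} H{\left(J{\left(4,2 \right)} \right)} = 4597 \frac{2}{-1} \left(-3 + \left(-5 + 2\right)^{2}\right) = 4597 \cdot 2 \left(-1\right) \left(-3 + \left(-3\right)^{2}\right) = 4597 \left(- 2 \left(-3 + 9\right)\right) = 4597 \left(\left(-2\right) 6\right) = 4597 \left(-12\right) = -55164$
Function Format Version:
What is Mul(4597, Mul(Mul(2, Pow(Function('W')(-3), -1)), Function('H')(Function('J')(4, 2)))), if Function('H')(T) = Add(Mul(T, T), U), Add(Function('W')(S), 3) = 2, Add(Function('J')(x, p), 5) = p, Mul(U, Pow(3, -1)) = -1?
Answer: -55164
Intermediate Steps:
U = -3 (U = Mul(3, -1) = -3)
Function('J')(x, p) = Add(-5, p)
Function('W')(S) = -1 (Function('W')(S) = Add(-3, 2) = -1)
Function('H')(T) = Add(-3, Pow(T, 2)) (Function('H')(T) = Add(Mul(T, T), -3) = Add(Pow(T, 2), -3) = Add(-3, Pow(T, 2)))
Mul(4597, Mul(Mul(2, Pow(Function('W')(-3), -1)), Function('H')(Function('J')(4, 2)))) = Mul(4597, Mul(Mul(2, Pow(-1, -1)), Add(-3, Pow(Add(-5, 2), 2)))) = Mul(4597, Mul(Mul(2, -1), Add(-3, Pow(-3, 2)))) = Mul(4597, Mul(-2, Add(-3, 9))) = Mul(4597, Mul(-2, 6)) = Mul(4597, -12) = -55164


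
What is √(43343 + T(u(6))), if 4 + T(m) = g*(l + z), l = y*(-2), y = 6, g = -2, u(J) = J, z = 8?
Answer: √43347 ≈ 208.20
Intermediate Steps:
l = -12 (l = 6*(-2) = -12)
T(m) = 4 (T(m) = -4 - 2*(-12 + 8) = -4 - 2*(-4) = -4 + 8 = 4)
√(43343 + T(u(6))) = √(43343 + 4) = √43347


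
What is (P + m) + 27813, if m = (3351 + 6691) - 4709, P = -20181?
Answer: 12965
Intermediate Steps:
m = 5333 (m = 10042 - 4709 = 5333)
(P + m) + 27813 = (-20181 + 5333) + 27813 = -14848 + 27813 = 12965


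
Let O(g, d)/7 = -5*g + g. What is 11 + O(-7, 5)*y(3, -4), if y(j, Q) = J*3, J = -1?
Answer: -577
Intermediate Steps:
O(g, d) = -28*g (O(g, d) = 7*(-5*g + g) = 7*(-4*g) = -28*g)
y(j, Q) = -3 (y(j, Q) = -1*3 = -3)
11 + O(-7, 5)*y(3, -4) = 11 - 28*(-7)*(-3) = 11 + 196*(-3) = 11 - 588 = -577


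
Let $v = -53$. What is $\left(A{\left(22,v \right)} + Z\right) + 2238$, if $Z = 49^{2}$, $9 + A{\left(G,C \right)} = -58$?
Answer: $4572$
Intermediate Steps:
$A{\left(G,C \right)} = -67$ ($A{\left(G,C \right)} = -9 - 58 = -67$)
$Z = 2401$
$\left(A{\left(22,v \right)} + Z\right) + 2238 = \left(-67 + 2401\right) + 2238 = 2334 + 2238 = 4572$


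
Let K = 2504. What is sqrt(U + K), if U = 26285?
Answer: sqrt(28789) ≈ 169.67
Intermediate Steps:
sqrt(U + K) = sqrt(26285 + 2504) = sqrt(28789)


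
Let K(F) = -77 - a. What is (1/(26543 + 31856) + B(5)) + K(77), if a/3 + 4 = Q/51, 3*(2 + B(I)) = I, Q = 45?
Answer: -202469282/2978349 ≈ -67.980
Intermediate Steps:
B(I) = -2 + I/3
a = -159/17 (a = -12 + 3*(45/51) = -12 + 3*(45*(1/51)) = -12 + 3*(15/17) = -12 + 45/17 = -159/17 ≈ -9.3529)
K(F) = -1150/17 (K(F) = -77 - 1*(-159/17) = -77 + 159/17 = -1150/17)
(1/(26543 + 31856) + B(5)) + K(77) = (1/(26543 + 31856) + (-2 + (1/3)*5)) - 1150/17 = (1/58399 + (-2 + 5/3)) - 1150/17 = (1/58399 - 1/3) - 1150/17 = -58396/175197 - 1150/17 = -202469282/2978349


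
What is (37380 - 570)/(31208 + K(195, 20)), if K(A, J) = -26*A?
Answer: 18405/13069 ≈ 1.4083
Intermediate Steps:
(37380 - 570)/(31208 + K(195, 20)) = (37380 - 570)/(31208 - 26*195) = 36810/(31208 - 5070) = 36810/26138 = 36810*(1/26138) = 18405/13069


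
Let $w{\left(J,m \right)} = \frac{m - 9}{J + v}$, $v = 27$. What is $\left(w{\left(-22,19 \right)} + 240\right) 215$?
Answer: $52030$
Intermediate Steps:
$w{\left(J,m \right)} = \frac{-9 + m}{27 + J}$ ($w{\left(J,m \right)} = \frac{m - 9}{J + 27} = \frac{-9 + m}{27 + J}$)
$\left(w{\left(-22,19 \right)} + 240\right) 215 = \left(\frac{-9 + 19}{27 - 22} + 240\right) 215 = \left(\frac{1}{5} \cdot 10 + 240\right) 215 = \left(2 + 240\right) 215 = 242 \cdot 215 = 52030$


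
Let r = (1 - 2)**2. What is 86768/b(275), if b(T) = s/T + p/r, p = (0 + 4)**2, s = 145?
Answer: 4772240/909 ≈ 5250.0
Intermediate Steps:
p = 16 (p = 4**2 = 16)
r = 1 (r = (-1)**2 = 1)
b(T) = 16 + 145/T (b(T) = 145/T + 16/1 = 145/T + 16*1 = 145/T + 16 = 16 + 145/T)
86768/b(275) = 86768/(16 + 145/275) = 86768/(16 + 145*(1/275)) = 86768/(16 + 29/55) = 86768/(909/55) = 86768*(55/909) = 4772240/909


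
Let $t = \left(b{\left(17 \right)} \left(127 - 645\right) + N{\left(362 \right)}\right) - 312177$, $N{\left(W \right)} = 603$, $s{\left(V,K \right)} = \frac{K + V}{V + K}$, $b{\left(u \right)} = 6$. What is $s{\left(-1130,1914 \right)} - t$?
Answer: $314683$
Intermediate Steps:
$s{\left(V,K \right)} = 1$ ($s{\left(V,K \right)} = \frac{K + V}{K + V} = 1$)
$t = -314682$ ($t = \left(6 \left(127 - 645\right) + 603\right) - 312177 = \left(6 \left(-518\right) + 603\right) - 312177 = \left(-3108 + 603\right) - 312177 = -2505 - 312177 = -314682$)
$s{\left(-1130,1914 \right)} - t = 1 - -314682 = 1 + 314682 = 314683$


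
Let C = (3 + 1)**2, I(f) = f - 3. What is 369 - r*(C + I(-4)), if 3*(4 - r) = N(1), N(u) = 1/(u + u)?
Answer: 669/2 ≈ 334.50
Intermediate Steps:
N(u) = 1/(2*u)
I(f) = -3 + f
r = 23/6 (r = 4 - 1/(6*1) = 4 - 1/6 = 23/6 ≈ 3.8333)
C = 16 (C = 4**2 = 16)
369 - r*(C + I(-4)) = 369 - 23*(16 + (-3 - 4))/6 = 369 - 23*(16 - 7)/6 = 369 - 23*9/6 = 369 - 1*69/2 = 369 - 69/2 = 669/2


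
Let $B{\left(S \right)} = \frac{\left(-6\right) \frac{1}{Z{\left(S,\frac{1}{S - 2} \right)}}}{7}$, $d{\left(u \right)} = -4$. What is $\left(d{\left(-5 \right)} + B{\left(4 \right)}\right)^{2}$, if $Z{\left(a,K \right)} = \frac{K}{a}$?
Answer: $\frac{5776}{49} \approx 117.88$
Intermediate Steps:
$Z{\left(a,K \right)} = \frac{K}{a}$
$B{\left(S \right)} = - \frac{6 S \left(-2 + S\right)}{7}$ ($B{\left(S \right)} = \frac{\left(-6\right) \frac{1}{\frac{1}{S - 2} \frac{1}{S}}}{7} = - \frac{6}{\frac{1}{-2 + S} \frac{1}{S}} \frac{1}{7} = - \frac{6}{\frac{1}{S} \frac{1}{-2 + S}} \frac{1}{7} = - 6 S \left(-2 + S\right) \frac{1}{7} = - \frac{6 S \left(-2 + S\right)}{7}$)
$\left(d{\left(-5 \right)} + B{\left(4 \right)}\right)^{2} = \left(-4 + \frac{6}{7} \cdot 4 \left(2 - 4\right)\right)^{2} = \left(-4 + \frac{6}{7} \cdot 4 \left(-2\right)\right)^{2} = \left(-4 - \frac{48}{7}\right)^{2} = \left(- \frac{76}{7}\right)^{2} = \frac{5776}{49}$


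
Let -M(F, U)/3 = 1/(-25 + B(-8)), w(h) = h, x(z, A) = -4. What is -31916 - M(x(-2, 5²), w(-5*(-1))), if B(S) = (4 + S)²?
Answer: -95749/3 ≈ -31916.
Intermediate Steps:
M(F, U) = ⅓ (M(F, U) = -3/(-25 + (4 - 8)²) = -3/(-25 + (-4)²) = -3/(-25 + 16) = -3/(-9) = -3*(-⅑) = ⅓)
-31916 - M(x(-2, 5²), w(-5*(-1))) = -31916 - 1*⅓ = -31916 - ⅓ = -95749/3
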